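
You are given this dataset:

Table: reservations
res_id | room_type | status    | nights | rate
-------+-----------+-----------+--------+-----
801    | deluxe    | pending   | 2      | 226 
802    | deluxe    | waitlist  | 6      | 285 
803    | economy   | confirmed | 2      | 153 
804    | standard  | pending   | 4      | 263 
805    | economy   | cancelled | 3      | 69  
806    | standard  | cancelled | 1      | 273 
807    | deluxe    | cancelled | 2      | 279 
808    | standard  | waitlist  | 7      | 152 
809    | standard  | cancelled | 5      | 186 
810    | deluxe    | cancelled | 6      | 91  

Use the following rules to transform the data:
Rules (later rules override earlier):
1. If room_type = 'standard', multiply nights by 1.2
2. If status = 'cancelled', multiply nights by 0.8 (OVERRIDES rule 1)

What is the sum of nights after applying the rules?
36.8

Step 1: Rule 2 takes priority for records with status = 'cancelled'
  - 5 records: 17 × 0.8 = 13.6
Step 2: Rule 1 applies to remaining records with room_type = 'standard'
  - 2 records: 11 × 1.2 = 13.2
Step 3: Other records unchanged: 10
Step 4: Final sum = 13.6 + 13.2 + 10 = 36.8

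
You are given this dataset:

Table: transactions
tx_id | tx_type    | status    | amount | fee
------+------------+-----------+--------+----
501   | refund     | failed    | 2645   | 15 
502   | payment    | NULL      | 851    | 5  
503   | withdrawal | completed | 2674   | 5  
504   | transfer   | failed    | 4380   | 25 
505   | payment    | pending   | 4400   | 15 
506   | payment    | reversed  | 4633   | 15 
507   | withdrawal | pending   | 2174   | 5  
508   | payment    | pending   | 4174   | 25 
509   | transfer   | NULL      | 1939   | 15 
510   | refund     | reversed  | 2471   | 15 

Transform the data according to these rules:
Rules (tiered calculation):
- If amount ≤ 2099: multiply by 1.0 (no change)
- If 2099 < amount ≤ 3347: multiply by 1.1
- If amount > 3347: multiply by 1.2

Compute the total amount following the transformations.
34854.8

Step 1: Tier 1 (amount ≤ 2099): 2 records, sum = 2790 × 1.0 = 2790.0
Step 2: Tier 2 (2099 < amount ≤ 3347): 4 records, sum = 9964 × 1.1 = 10960.4
Step 3: Tier 3 (amount > 3347): 4 records, sum = 17587 × 1.2 = 21104.4
Step 4: Final sum = 2790.0 + 10960.4 + 21104.4 = 34854.8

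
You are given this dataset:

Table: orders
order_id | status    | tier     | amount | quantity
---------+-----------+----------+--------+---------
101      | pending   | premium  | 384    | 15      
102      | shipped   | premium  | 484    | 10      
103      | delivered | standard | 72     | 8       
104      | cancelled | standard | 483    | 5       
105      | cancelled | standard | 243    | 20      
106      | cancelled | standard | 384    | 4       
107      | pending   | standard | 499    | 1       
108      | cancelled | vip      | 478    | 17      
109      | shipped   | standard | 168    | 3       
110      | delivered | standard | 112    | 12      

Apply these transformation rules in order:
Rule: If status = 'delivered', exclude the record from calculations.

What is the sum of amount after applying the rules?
3123

Step 1: Identify records where status = 'delivered'
Step 2: The excluded records sum to 184
Step 3: Original total amount = 3307
Step 4: Remaining total = 3307 - 184 = 3123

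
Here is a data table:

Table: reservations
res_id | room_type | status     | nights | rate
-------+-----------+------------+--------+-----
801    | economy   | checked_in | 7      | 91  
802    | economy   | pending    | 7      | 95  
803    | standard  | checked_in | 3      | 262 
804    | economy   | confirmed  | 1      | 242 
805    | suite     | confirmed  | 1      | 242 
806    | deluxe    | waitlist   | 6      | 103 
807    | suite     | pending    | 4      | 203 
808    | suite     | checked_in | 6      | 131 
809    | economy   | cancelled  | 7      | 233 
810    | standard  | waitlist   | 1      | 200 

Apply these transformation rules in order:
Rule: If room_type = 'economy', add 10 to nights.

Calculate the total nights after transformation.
83

Step 1: Count records where room_type = 'economy': 4
Step 2: Total bonus added: 4 × 10 = 40
Step 3: Original sum of nights: 43
Step 4: Final sum = 43 + 40 = 83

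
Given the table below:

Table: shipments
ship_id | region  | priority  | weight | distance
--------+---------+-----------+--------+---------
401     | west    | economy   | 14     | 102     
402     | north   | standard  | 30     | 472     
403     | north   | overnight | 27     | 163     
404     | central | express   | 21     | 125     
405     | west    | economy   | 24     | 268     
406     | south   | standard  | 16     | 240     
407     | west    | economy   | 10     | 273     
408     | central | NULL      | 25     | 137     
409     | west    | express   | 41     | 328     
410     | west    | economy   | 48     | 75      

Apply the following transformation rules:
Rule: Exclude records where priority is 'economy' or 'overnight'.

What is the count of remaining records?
5

Step 1: Count records to exclude
  - 4 (economy) + 1 (overnight) = 5 records
Step 2: Total records: 10
Step 3: Remaining = 10 - 5 = 5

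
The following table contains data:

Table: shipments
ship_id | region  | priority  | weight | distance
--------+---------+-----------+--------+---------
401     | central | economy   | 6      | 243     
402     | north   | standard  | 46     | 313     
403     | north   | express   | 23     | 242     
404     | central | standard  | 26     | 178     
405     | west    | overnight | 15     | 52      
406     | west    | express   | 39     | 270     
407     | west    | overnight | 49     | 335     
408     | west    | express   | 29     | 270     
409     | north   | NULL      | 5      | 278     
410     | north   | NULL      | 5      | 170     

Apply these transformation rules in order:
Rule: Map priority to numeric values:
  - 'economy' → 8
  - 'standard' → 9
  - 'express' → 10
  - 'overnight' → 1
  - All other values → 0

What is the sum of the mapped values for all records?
58

Step 1: Apply mapping to each record
Step 2: Count by status:
  'economy': 1 records × 8 = 8
  'standard': 2 records × 9 = 18
  'express': 3 records × 10 = 30
  'overnight': 2 records × 1 = 2
Step 3: Sum all mapped values = 58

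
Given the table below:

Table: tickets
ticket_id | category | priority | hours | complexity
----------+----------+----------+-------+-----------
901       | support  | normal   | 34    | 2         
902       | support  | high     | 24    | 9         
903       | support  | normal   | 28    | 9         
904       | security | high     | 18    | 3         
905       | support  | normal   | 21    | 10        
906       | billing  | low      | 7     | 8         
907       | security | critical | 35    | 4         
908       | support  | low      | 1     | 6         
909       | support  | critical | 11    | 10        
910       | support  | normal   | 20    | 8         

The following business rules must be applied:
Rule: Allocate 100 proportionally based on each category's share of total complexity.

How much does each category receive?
billing: 11.59, security: 10.14, support: 78.26

Step 1: Calculate total complexity = 69
Step 2: Calculate each category's proportion:
  billing: 8/69 = 11.59% → 11.59
  security: 7/69 = 10.14% → 10.14
  support: 54/69 = 78.26% → 78.26
Step 3: Verify: sum of allocations ≈ 100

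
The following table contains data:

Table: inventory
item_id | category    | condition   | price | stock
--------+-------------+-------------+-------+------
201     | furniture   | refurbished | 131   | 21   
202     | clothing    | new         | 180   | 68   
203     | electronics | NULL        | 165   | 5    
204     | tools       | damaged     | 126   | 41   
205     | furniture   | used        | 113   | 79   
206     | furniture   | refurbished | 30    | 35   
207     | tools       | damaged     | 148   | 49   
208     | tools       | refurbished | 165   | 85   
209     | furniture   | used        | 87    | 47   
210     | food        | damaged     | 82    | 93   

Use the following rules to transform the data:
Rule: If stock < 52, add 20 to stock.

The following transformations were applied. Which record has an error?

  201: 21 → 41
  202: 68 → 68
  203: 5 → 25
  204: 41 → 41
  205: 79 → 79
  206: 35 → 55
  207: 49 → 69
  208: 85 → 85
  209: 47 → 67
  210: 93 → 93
Record 204 has an error. The correct transformed value should be 61, not 41.

Step 1: Check each record against the rule
Step 2: Record 204 has stock = 41
Step 3: Since 41 < 52, the bonus should have been applied
Step 4: Correct value = 61, but claimed value = 41
Conclusion: Record 204 has the error.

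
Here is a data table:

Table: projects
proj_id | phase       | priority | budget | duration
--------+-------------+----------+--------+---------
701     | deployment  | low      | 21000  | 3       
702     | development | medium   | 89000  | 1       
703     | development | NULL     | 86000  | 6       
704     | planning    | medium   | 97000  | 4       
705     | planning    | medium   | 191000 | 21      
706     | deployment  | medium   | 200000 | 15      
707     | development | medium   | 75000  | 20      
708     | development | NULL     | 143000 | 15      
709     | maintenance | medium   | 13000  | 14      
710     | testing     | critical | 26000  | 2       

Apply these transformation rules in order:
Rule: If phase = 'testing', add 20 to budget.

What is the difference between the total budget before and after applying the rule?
20

Step 1: Original sum of budget = 941000
Step 2: 1 records have phase = 'testing'
Step 3: Each affected record changes by 20
Step 4: Total change = 1 × 20 = 20
Step 5: New sum = 941000 + 20 = 941020
Step 6: Difference = |941020 - 941000| = 20
        (Sum increased by 20)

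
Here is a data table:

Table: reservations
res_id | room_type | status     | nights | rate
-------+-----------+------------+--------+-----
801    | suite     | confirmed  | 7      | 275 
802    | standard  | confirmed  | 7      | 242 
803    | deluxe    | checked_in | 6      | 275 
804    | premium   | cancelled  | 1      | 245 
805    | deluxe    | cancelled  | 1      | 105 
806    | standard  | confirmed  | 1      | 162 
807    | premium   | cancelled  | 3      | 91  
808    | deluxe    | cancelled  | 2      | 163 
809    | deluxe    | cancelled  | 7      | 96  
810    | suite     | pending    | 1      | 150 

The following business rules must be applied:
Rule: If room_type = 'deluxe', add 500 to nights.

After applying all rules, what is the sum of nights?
2036

Step 1: Count records where room_type = 'deluxe': 4
Step 2: Total bonus added: 4 × 500 = 2000
Step 3: Original sum of nights: 36
Step 4: Final sum = 36 + 2000 = 2036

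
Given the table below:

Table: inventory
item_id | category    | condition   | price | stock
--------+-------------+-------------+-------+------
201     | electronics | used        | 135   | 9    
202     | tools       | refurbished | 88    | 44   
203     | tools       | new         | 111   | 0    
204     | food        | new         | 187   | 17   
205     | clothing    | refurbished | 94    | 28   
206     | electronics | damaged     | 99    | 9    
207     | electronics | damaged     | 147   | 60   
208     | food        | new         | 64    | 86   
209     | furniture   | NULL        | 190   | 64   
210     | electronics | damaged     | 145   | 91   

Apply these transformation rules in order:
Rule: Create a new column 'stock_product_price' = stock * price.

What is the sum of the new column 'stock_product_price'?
51468

Step 1: For each record, compute stock * price
Example calculations:
  9 * 135 = 1215
  44 * 88 = 3872
  0 * 111 = 0
  ...
Step 2: Sum all derived values
Step 3: Total = 51468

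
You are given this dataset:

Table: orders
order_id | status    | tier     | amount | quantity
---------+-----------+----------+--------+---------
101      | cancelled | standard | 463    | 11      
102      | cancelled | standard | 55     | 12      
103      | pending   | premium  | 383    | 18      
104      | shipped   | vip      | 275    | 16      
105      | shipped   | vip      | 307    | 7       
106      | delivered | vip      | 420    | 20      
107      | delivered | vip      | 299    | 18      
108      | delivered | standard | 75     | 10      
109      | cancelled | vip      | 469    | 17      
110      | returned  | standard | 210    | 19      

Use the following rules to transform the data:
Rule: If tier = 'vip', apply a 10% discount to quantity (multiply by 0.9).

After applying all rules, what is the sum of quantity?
140.2

Step 1: Records with tier = 'vip' have total quantity = 78
Step 2: Apply multiplier: 78 × 0.9 = 70.2
Step 3: Other records total: 70
Step 4: Final sum = 70.2 + 70 = 140.2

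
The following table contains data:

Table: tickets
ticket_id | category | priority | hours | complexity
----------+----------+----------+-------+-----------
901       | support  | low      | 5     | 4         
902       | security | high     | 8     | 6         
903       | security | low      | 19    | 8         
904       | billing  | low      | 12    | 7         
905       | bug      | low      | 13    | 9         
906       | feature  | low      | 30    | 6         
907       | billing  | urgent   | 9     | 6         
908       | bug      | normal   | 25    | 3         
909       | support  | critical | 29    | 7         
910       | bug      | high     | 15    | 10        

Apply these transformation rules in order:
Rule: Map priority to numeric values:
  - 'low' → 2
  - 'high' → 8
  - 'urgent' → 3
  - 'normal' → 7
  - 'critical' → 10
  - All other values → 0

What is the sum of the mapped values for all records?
46

Step 1: Apply mapping to each record
Step 2: Count by status:
  'low': 5 records × 2 = 10
  'high': 2 records × 8 = 16
  'urgent': 1 records × 3 = 3
  'normal': 1 records × 7 = 7
  'critical': 1 records × 10 = 10
Step 3: Sum all mapped values = 46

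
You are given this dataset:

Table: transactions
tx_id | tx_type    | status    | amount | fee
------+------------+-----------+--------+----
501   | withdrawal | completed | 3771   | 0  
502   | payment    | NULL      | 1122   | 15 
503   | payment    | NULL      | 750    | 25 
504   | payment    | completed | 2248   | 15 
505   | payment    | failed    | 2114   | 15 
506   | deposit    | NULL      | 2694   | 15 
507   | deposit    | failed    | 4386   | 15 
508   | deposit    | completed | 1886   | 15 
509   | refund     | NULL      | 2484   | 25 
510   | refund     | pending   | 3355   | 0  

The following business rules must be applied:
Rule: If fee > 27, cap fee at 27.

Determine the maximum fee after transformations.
25

Step 1: Original maximum fee = 25
Step 2: Check cap of 27 against maximum
Step 3: No records exceed the cap (max 25 <= cap 27), so no capping applies
Step 4: Maximum after transformation = 25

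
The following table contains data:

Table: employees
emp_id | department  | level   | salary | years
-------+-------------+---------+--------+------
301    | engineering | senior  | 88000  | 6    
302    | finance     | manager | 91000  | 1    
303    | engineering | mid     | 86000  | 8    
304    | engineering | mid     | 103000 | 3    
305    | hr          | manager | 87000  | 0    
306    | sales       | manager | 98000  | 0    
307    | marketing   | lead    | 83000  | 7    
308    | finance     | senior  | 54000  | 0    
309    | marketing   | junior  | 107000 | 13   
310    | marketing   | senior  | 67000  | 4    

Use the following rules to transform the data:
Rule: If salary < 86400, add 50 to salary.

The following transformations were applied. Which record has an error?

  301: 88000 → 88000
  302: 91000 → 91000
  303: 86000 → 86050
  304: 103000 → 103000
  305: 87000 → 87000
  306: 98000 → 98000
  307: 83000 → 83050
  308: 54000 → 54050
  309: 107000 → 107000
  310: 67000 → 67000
Record 310 has an error. The correct transformed value should be 67050, not 67000.

Step 1: Check each record against the rule
Step 2: Record 310 has salary = 67000
Step 3: Since 67000 < 86400, the bonus should have been applied
Step 4: Correct value = 67050, but claimed value = 67000
Conclusion: Record 310 has the error.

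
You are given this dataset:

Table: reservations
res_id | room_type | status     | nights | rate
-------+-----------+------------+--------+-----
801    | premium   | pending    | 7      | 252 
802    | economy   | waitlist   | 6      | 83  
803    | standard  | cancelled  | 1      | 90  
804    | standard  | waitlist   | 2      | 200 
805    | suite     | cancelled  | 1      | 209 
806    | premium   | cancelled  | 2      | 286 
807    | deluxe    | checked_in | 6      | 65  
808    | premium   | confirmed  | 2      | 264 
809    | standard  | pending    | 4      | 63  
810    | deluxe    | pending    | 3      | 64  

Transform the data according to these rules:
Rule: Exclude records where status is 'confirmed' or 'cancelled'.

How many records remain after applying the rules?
6

Step 1: Count records to exclude
  - 1 (confirmed) + 3 (cancelled) = 4 records
Step 2: Total records: 10
Step 3: Remaining = 10 - 4 = 6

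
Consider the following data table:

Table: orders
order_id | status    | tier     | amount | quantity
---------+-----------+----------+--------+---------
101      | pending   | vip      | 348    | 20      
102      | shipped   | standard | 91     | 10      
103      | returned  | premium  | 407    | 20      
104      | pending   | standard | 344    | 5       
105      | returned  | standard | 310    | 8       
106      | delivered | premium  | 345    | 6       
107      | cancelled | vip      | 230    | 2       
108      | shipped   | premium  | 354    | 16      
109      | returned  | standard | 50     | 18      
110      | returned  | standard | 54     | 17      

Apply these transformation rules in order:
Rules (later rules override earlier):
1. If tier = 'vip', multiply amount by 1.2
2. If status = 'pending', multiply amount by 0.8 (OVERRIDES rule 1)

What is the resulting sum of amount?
2440.6

Step 1: Rule 2 takes priority for records with status = 'pending'
  - 2 records: 692 × 0.8 = 553.6
Step 2: Rule 1 applies to remaining records with tier = 'vip'
  - 1 records: 230 × 1.2 = 276.0
Step 3: Other records unchanged: 1611
Step 4: Final sum = 553.6 + 276.0 + 1611 = 2440.6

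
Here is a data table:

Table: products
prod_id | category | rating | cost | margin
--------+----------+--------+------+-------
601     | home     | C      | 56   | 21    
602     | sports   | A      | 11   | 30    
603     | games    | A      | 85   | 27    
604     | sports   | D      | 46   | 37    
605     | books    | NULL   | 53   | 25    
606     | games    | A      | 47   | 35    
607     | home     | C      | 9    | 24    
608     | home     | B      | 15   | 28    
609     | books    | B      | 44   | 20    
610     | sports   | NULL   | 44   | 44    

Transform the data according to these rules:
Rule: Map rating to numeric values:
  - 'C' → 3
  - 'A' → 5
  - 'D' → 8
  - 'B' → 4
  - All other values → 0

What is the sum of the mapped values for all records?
37

Step 1: Apply mapping to each record
Step 2: Count by status:
  'C': 2 records × 3 = 6
  'A': 3 records × 5 = 15
  'D': 1 records × 8 = 8
  'B': 2 records × 4 = 8
Step 3: Sum all mapped values = 37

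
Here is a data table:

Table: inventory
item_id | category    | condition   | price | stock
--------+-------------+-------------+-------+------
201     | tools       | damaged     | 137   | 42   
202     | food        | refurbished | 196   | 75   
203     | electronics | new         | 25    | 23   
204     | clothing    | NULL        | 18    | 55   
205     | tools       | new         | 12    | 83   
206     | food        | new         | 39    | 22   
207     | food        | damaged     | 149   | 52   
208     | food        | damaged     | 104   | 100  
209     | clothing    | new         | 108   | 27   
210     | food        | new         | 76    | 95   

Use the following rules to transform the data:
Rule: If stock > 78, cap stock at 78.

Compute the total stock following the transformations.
530

Step 1: 3 records have stock > 78
Step 2: These records originally summed to 278
Step 3: After capping: 3 × 78 = 234
Step 4: Unaffected records sum: 296
Step 5: Final sum = 234 + 296 = 530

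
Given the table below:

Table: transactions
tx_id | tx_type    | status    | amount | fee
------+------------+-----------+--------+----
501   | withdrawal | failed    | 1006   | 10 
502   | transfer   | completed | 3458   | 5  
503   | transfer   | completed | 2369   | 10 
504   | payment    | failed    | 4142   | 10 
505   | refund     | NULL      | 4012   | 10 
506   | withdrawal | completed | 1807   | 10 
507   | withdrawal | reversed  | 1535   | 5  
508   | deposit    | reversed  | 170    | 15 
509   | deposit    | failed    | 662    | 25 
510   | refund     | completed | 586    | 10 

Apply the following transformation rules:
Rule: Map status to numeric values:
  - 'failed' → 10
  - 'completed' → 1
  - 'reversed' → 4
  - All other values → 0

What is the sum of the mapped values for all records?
42

Step 1: Apply mapping to each record
Step 2: Count by status:
  'failed': 3 records × 10 = 30
  'completed': 4 records × 1 = 4
  'reversed': 2 records × 4 = 8
Step 3: Sum all mapped values = 42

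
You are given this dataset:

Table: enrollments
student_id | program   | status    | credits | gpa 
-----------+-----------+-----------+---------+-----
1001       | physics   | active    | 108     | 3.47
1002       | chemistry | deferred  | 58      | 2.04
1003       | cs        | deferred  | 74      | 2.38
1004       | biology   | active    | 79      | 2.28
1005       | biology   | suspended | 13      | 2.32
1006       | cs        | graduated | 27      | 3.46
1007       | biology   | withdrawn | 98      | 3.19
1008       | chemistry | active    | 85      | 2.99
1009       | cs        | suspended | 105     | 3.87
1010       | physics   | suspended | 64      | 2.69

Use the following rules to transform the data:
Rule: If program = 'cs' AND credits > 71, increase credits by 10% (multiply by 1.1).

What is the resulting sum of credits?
728.9

Step 1: Find records where program = 'cs' AND credits > 71
Step 2: 2 records match, summing to 179
Step 3: After multiplier: 179 × 1.1 = 196.9
Step 4: Unaffected records sum: 532
Step 5: Final sum = 196.9 + 532 = 728.9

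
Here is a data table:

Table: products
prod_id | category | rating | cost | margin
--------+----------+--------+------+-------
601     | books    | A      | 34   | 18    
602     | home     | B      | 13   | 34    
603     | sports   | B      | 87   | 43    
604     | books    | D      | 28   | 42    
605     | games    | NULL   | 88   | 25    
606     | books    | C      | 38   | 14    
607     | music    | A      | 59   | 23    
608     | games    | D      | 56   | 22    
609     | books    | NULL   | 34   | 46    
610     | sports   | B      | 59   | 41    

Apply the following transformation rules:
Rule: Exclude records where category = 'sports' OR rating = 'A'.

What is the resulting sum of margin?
183

Step 1: Find records where category = 'sports' OR rating = 'A'
Step 2: 4 records match, summing to 125
Step 3: Original sum: 308
Step 4: Remaining sum = 308 - 125 = 183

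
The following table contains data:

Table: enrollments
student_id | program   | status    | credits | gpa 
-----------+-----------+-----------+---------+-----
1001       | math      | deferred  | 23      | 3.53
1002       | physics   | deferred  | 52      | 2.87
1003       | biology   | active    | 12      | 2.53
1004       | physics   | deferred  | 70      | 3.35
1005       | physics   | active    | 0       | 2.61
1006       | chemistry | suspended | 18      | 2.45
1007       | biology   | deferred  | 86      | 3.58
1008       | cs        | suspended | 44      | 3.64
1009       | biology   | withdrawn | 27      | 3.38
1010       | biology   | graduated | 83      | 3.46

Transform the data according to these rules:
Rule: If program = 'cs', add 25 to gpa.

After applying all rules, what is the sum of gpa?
56.4

Step 1: Count records where program = 'cs': 1
Step 2: Total bonus added: 1 × 25 = 25
Step 3: Original sum of gpa: 31.4
Step 4: Final sum = 31.4 + 25 = 56.4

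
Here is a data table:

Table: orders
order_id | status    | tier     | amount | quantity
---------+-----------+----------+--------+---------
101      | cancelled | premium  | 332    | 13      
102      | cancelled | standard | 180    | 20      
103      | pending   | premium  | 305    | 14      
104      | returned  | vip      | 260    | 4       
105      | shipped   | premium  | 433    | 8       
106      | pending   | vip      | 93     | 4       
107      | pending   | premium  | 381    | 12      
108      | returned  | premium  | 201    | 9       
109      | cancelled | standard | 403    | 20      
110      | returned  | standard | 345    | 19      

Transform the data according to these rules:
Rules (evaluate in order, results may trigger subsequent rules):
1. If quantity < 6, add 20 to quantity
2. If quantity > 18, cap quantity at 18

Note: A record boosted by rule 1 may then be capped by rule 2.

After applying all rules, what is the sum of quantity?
146

Step 1: Apply rule 1 to records with quantity < 6
  - 2 records get bonus of 20
  - Of these, 2 records then exceed 18 and get capped
Step 2: Apply rule 2 to records with quantity > 18
  - 3 records (original) are capped
Step 3: Calculate final sum = 146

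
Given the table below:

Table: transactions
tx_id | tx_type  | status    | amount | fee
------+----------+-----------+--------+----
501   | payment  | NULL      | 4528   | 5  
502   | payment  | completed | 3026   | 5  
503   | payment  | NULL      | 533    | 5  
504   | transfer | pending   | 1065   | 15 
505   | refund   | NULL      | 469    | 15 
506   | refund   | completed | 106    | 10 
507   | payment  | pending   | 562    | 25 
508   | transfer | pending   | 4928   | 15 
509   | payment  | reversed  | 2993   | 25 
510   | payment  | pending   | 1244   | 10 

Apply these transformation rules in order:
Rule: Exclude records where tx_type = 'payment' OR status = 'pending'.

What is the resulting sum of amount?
575

Step 1: Find records where tx_type = 'payment' OR status = 'pending'
Step 2: 8 records match, summing to 18879
Step 3: Original sum: 19454
Step 4: Remaining sum = 19454 - 18879 = 575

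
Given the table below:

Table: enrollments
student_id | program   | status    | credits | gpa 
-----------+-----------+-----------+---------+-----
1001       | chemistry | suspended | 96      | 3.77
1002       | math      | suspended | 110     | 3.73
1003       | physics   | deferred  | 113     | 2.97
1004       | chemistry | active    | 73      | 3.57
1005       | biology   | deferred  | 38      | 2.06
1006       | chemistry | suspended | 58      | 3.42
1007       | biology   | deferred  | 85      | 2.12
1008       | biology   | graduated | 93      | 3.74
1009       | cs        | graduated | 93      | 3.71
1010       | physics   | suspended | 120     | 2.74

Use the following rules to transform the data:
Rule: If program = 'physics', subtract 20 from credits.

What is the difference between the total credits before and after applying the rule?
40

Step 1: Original sum of credits = 879
Step 2: 2 records have program = 'physics'
Step 3: Each affected record changes by -20
Step 4: Total change = 2 × -20 = -40
Step 5: New sum = 879 + -40 = 839
Step 6: Difference = |839 - 879| = 40
        (Sum decreased by 40)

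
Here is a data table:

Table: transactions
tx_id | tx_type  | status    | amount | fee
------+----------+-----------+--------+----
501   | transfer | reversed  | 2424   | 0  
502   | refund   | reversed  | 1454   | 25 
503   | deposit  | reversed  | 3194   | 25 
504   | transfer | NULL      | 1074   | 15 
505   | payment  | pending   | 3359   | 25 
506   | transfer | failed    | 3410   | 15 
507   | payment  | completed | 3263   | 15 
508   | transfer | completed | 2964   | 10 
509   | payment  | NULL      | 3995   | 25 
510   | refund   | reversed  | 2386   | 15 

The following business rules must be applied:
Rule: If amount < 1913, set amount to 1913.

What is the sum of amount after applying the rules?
28821

Step 1: 2 records have amount < 1913
Step 2: These records originally summed to 2528
Step 3: After setting to minimum: 2 × 1913 = 3826
Step 4: Unaffected records sum: 24995
Step 5: Final sum = 3826 + 24995 = 28821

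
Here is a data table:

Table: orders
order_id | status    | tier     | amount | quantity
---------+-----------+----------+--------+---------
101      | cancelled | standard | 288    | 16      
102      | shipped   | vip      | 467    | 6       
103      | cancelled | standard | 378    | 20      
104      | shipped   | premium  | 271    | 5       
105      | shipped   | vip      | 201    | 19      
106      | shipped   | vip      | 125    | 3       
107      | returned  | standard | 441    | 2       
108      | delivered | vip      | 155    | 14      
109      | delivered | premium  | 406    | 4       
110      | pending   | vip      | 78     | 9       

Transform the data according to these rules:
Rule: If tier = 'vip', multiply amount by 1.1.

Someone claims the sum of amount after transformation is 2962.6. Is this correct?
No, the correct result is 2912.6.

Step 1: Calculate the correct sum after transformation
Step 2: Apply multiplier 1.1 to records where tier = 'vip'
Step 3: Correct result = 2912.6
Step 4: Claimed result = 2962.6
Step 5: 2912.6 ≠ 2962.6
Conclusion: The claimed result is incorrect. The correct answer is 2912.6.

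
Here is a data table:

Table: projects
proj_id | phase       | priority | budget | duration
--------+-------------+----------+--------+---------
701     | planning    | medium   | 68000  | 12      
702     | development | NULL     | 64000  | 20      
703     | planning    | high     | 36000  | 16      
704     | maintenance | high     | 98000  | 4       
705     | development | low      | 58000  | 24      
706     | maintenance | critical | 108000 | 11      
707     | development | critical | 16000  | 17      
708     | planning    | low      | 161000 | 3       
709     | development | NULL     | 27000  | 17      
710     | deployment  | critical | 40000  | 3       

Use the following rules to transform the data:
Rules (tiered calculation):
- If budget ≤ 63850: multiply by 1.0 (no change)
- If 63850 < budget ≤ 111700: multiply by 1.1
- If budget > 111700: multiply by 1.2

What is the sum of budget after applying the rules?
742000.0

Step 1: Tier 1 (budget ≤ 63850): 5 records, sum = 177000 × 1.0 = 177000.0
Step 2: Tier 2 (63850 < budget ≤ 111700): 4 records, sum = 338000 × 1.1 = 371800.0
Step 3: Tier 3 (budget > 111700): 1 records, sum = 161000 × 1.2 = 193200.0
Step 4: Final sum = 177000.0 + 371800.0 + 193200.0 = 742000.0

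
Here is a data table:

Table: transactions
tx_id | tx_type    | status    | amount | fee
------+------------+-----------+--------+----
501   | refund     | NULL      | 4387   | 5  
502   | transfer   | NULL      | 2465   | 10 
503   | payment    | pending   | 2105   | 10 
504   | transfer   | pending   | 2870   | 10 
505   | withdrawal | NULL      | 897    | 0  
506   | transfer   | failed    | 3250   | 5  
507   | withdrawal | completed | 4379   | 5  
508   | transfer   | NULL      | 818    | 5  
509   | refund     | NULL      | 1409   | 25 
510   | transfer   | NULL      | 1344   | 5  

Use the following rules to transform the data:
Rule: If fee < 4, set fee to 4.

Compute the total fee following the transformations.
84

Step 1: 1 records have fee < 4
Step 2: These records originally summed to 0
Step 3: After setting to minimum: 1 × 4 = 4
Step 4: Unaffected records sum: 80
Step 5: Final sum = 4 + 80 = 84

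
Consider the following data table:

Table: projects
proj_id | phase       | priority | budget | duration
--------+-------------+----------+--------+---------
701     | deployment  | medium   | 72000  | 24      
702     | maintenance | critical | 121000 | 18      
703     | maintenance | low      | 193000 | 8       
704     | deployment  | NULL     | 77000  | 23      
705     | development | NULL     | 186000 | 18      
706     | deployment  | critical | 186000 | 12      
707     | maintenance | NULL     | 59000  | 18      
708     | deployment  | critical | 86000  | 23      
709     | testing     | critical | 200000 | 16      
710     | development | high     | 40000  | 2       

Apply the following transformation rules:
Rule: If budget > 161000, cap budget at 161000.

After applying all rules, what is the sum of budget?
1099000

Step 1: 4 records have budget > 161000
Step 2: These records originally summed to 765000
Step 3: After capping: 4 × 161000 = 644000
Step 4: Unaffected records sum: 455000
Step 5: Final sum = 644000 + 455000 = 1099000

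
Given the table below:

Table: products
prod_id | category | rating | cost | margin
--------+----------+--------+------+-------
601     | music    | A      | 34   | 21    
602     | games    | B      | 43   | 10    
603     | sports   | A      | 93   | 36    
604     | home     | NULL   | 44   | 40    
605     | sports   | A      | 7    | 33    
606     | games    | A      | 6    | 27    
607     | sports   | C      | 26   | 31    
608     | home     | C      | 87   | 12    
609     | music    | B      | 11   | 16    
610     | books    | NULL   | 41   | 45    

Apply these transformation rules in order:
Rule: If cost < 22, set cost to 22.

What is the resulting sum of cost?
434

Step 1: 3 records have cost < 22
Step 2: These records originally summed to 24
Step 3: After setting to minimum: 3 × 22 = 66
Step 4: Unaffected records sum: 368
Step 5: Final sum = 66 + 368 = 434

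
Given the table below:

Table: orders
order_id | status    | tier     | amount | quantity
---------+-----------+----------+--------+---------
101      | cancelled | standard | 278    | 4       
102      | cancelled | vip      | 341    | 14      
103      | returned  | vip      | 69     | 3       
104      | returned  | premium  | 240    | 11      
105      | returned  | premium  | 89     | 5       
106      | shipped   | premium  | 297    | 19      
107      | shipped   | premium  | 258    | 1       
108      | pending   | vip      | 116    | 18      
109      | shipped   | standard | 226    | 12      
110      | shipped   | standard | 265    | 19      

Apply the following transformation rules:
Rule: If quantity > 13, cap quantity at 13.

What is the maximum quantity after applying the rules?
13

Step 1: Original maximum quantity = 19
Step 2: Apply cap at 13
Step 3: 4 records had quantity > 13 and were capped
Step 4: Maximum after transformation = 13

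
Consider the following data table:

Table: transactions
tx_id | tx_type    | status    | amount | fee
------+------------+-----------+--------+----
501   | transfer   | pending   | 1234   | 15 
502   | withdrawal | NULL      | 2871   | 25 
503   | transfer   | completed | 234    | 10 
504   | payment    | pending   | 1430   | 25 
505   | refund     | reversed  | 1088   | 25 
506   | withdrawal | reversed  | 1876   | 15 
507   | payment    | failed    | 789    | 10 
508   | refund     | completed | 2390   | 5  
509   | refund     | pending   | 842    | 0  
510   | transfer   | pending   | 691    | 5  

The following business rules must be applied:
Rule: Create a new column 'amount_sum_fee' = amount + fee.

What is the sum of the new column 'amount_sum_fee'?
13580

Step 1: For each record, compute amount + fee
Example calculations:
  1234 + 15 = 1249
  2871 + 25 = 2896
  234 + 10 = 244
  ...
Step 2: Sum all derived values
Step 3: Total = 13580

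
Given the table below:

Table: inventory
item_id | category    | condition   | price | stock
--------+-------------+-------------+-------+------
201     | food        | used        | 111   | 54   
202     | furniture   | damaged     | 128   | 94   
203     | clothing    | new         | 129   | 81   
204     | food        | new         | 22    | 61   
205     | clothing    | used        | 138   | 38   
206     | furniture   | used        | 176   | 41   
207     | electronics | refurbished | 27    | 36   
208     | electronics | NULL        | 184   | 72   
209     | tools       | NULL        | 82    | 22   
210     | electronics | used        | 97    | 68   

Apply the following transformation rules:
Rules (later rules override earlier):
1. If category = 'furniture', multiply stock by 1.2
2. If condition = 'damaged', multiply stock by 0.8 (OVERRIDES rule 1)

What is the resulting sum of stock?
556.4

Step 1: Rule 2 takes priority for records with condition = 'damaged'
  - 1 records: 94 × 0.8 = 75.2
Step 2: Rule 1 applies to remaining records with category = 'furniture'
  - 1 records: 41 × 1.2 = 49.2
Step 3: Other records unchanged: 432
Step 4: Final sum = 75.2 + 49.2 + 432 = 556.4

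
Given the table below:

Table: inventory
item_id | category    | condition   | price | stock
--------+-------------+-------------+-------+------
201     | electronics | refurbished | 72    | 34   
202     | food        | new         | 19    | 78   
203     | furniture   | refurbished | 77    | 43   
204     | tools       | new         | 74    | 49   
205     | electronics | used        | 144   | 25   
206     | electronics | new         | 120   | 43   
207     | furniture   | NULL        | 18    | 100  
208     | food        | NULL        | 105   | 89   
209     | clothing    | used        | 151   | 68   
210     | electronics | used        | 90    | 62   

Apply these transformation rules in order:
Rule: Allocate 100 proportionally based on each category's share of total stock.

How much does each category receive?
clothing: 11.51, electronics: 27.75, food: 28.26, furniture: 24.2, tools: 8.29

Step 1: Calculate total stock = 591
Step 2: Calculate each category's proportion:
  clothing: 68/591 = 11.51% → 11.51
  electronics: 164/591 = 27.75% → 27.75
  food: 167/591 = 28.26% → 28.26
  furniture: 143/591 = 24.20% → 24.2
  tools: 49/591 = 8.29% → 8.29
Step 3: Verify: sum of allocations ≈ 100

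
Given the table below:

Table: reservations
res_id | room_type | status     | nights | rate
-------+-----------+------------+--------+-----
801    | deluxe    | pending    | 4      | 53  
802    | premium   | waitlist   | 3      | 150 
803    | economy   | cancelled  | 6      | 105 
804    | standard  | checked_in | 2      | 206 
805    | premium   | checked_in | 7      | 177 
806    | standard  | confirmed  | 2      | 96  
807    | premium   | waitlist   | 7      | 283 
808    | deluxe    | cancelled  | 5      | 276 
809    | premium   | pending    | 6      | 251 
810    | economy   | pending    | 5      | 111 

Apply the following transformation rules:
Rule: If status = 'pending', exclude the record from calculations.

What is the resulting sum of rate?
1293

Step 1: Identify records where status = 'pending'
Step 2: The excluded records sum to 415
Step 3: Original total rate = 1708
Step 4: Remaining total = 1708 - 415 = 1293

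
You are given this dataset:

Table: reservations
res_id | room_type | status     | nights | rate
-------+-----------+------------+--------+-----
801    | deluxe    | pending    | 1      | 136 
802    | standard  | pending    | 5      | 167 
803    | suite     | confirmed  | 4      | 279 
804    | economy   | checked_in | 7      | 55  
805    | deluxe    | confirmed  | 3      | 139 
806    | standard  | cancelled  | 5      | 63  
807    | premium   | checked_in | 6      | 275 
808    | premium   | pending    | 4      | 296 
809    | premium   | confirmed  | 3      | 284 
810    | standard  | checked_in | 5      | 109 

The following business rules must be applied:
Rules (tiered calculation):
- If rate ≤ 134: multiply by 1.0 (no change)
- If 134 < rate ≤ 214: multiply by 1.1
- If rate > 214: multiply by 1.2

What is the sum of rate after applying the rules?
2074.0

Step 1: Tier 1 (rate ≤ 134): 3 records, sum = 227 × 1.0 = 227.0
Step 2: Tier 2 (134 < rate ≤ 214): 3 records, sum = 442 × 1.1 = 486.2
Step 3: Tier 3 (rate > 214): 4 records, sum = 1134 × 1.2 = 1360.8
Step 4: Final sum = 227.0 + 486.2 + 1360.8 = 2074.0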